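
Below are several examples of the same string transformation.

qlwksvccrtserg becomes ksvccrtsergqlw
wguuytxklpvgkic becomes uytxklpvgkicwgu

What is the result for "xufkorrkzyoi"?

What's happening: move the first 3 characters to the end (rotate left by 3).
"xufkorrkzyoi" → "korrkzyoixuf".

korrkzyoixuf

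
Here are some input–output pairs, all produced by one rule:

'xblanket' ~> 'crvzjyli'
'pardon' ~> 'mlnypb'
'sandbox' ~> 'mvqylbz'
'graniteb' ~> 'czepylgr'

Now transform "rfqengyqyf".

wdpdoclewo

Each output is the input with this applied: shift every letter 2 places backward in the alphabet (wrapping around), then move the last 2 characters to the front (rotate right by 2).
Applying both steps to "rfqengyqyf": "pdoclewowd", then "wdpdoclewo".
(Check on "xblanket": → "vzjylicr" → "crvzjyli" ✓)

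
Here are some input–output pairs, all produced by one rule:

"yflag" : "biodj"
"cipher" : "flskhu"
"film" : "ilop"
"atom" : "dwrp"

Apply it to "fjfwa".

What's happening: shift every letter 3 places forward in the alphabet (wrapping around).
Doing the same to "fjfwa": "imizd".

imizd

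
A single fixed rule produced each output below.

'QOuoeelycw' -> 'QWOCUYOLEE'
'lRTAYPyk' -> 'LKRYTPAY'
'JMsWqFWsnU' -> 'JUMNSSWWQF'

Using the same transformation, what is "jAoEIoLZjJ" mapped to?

JJAJOZELIO

What's happening: take characters alternately from the front and the back (1st, last, 2nd, 2nd-last, ...), then convert every letter to uppercase.
"jAoEIoLZjJ" → "jJAjoZELIo" → "JJAJOZELIO".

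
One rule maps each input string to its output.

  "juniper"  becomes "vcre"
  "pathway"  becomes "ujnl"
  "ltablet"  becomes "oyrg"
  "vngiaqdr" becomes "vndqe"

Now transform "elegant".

In each case the input is transformed by: shift every letter 13 places forward in the alphabet (wrapping around) — i.e. ROT13, then delete the first 3 characters.
Applying both steps to "elegant": "ryrtnag", then "tnag".

tnag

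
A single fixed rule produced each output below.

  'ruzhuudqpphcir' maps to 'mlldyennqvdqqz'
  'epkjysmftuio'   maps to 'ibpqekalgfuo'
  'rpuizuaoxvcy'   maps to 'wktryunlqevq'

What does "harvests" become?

aopodwnr

What's happening: shift every letter 4 places backward in the alphabet (wrapping around), then swap the front and back halves of the string.
On "harvests": the first step gives "dwnraopo", and the second then gives "aopodwnr".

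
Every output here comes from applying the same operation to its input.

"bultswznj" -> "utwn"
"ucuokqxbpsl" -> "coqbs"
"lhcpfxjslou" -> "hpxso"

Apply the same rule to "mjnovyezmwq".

The rule is to keep every other character starting from the second (positions 2nd, 4th, 6th, ...).
For "mjnovyezmwq" the result is "joyzw".

joyzw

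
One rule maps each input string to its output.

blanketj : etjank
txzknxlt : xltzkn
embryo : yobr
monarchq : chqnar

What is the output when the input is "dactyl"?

ylct

Each output is the input with this applied: delete the first 2 characters, then swap the front and back halves of the string.
For "dactyl", step one produces "ctyl"; step two turns that into "ylct".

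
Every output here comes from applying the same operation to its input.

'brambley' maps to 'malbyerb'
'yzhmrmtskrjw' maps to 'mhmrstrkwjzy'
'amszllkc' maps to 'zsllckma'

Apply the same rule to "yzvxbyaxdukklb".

Rule — move the first 2 characters to the end (rotate left by 2), then swap each adjacent pair of characters (1↔2, 3↔4, ...).
Starting from "yzvxbyaxdukklb": after the first operation, "vxbyaxdukklbyz"; after the second, "xvybxaudkkblzy".

xvybxaudkkblzy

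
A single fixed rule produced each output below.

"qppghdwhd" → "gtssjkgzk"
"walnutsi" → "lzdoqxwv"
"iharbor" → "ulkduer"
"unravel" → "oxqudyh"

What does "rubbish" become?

The pattern: shift every letter 3 places forward in the alphabet (wrapping around), then move the last character to the front.
"rubbish" → "uxeelvk" → "kuxeelv".

kuxeelv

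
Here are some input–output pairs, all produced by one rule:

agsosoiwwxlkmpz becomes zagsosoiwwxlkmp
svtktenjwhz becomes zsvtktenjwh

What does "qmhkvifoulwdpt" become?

tqmhkvifoulwdp

Looking at the pairs, the operation is to move the last character to the front.
"qmhkvifoulwdpt" → "tqmhkvifoulwdp".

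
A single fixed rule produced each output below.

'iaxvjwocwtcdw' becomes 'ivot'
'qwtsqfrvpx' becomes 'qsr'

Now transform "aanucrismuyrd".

auiu

The transformation: delete the last 2 characters, then keep one character in every 3, starting at position 1 (positions 1st, 4th, 7th, ...).
On "aanucrismuyrd": the first step gives "aanucrismuy", and the second then gives "auiu".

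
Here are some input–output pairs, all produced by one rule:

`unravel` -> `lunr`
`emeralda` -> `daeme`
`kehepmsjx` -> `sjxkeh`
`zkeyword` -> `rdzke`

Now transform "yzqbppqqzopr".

What's happening: move the first 3 characters to the end (rotate left by 3), then delete the first 3 characters.
Applying both steps to "yzqbppqqzopr": "bppqqzopryzq", then "qqzopryzq".

qqzopryzq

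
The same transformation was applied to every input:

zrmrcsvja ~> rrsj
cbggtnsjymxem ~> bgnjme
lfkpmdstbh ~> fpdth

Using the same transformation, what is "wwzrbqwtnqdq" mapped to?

Looking at the pairs, the operation is to keep every other character starting from the second (positions 2nd, 4th, 6th, ...).
Applying that to "wwzrbqwtnqdq" gives "wrqtqq".

wrqtqq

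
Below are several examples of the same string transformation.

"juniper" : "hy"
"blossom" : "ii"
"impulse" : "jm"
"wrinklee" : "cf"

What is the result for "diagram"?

In each case the input is transformed by: keep one character in every 3, starting at position 3 (positions 3rd, 6th, 9th, ...), then shift every letter 6 places backward in the alphabet (wrapping around).
Doing the same to "diagram": "uu".

uu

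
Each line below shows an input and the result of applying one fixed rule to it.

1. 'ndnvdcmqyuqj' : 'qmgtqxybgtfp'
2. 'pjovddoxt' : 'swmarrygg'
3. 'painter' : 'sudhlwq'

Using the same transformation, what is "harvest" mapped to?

kwdvuhy

Looking at the pairs, the operation is to shift every letter 3 places forward in the alphabet (wrapping around), then take characters alternately from the front and the back (1st, last, 2nd, 2nd-last, ...).
On "harvest" that produces "kwdvuhy".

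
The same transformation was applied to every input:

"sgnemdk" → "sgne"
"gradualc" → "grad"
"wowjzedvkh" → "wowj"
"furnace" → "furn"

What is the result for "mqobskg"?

mqob

The rule is to keep only the first 4 characters.
Doing the same to "mqobskg": "mqob".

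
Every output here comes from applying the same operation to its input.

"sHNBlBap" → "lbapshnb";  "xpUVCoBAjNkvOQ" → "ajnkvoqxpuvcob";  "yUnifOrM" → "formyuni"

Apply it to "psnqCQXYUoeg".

In each case the input is transformed by: swap the front and back halves of the string, then convert every letter to lowercase.
"psnqCQXYUoeg" → "XYUoegpsnqCQ" → "xyuoegpsnqcq".

xyuoegpsnqcq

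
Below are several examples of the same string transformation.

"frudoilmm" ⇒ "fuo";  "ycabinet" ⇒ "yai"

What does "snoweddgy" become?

The rule is to delete the last 3 characters, then keep every other character starting from the first (positions 1st, 3rd, 5th, ...).
So "snoweddgy" becomes "soe".

soe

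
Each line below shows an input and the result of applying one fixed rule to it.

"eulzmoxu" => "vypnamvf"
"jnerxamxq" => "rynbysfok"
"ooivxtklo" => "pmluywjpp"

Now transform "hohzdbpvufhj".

The transformation: shift every letter 1 place forward in the alphabet (wrapping around), then reverse the string.
"hohzdbpvufhj" → "ipiaecqwvgik" → "kigvwqceaipi".

kigvwqceaipi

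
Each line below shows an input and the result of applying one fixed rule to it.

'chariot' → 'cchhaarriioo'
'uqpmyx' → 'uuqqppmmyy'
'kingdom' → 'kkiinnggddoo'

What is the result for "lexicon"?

lleexxiiccoo

In each case the input is transformed by: double every character, then delete the last 2 characters.
Starting from "lexicon": after the first operation, "lleexxiiccoonn"; after the second, "lleexxiiccoo".
(Check on "chariot": → "cchhaarriioott" → "cchhaarriioo" ✓)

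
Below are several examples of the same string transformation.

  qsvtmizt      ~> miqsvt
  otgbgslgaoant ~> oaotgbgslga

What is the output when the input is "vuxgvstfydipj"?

The transformation: delete the last 2 characters, then move the last 2 characters to the front (rotate right by 2).
Working it through for "vuxgvstfydipj": intermediate "vuxgvstfydi", final "divuxgvstfy".

divuxgvstfy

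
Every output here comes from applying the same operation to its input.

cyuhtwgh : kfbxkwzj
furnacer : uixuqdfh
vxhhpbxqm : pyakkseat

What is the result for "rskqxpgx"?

auvntasj

The rule is to shift every letter 3 places forward in the alphabet (wrapping around), then move the last character to the front.
Applying both steps to "rskqxpgx": "uvntasja", then "auvntasj".
(Check on "vxhhpbxqm": → "yakkseatp" → "pyakkseat" ✓)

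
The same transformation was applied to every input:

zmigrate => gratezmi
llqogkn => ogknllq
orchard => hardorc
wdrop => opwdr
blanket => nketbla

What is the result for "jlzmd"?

The pattern: move the first 3 characters to the end (rotate left by 3).
Applying that to "jlzmd" gives "mdjlz".

mdjlz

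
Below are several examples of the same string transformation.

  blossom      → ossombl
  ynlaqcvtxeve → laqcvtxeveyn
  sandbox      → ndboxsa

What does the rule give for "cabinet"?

binetca

The pattern: move the first 2 characters to the end (rotate left by 2).
So "cabinet" becomes "binetca".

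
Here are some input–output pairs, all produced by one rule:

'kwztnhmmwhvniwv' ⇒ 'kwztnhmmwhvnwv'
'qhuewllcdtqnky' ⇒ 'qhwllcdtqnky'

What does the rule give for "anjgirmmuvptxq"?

njgrmmvptxq

The transformation: remove every vowel.
On "anjgirmmuvptxq" that produces "njgrmmvptxq".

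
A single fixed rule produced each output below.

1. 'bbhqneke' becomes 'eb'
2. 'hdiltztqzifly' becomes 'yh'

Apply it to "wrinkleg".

gw

The rule is to move the last character to the front, then keep only the first 2 characters.
On "wrinkleg": the first step gives "gwrinkle", and the second then gives "gw".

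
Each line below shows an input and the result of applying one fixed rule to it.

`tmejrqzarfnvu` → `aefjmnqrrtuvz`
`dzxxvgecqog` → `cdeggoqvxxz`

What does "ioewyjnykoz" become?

The rule is to sort the characters into alphabetical order.
Applying that to "ioewyjnykoz" gives "eijknoowyyz".

eijknoowyyz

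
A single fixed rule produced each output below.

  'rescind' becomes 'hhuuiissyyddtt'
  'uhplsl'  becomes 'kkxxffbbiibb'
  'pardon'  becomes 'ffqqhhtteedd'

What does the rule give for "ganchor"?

wwqqddssxxeehh

The rule is to shift every letter 10 places backward in the alphabet (wrapping around), then double every character.
On "ganchor" that produces "wwqqddssxxeehh".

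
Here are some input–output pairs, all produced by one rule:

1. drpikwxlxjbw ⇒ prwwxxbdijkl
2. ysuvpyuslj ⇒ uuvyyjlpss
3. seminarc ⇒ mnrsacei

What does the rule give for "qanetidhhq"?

inqqtadehh

Looking at the pairs, the operation is to sort the characters into alphabetical order, then swap the front and back halves of the string.
"qanetidhhq" → "adehhinqqt" → "inqqtadehh".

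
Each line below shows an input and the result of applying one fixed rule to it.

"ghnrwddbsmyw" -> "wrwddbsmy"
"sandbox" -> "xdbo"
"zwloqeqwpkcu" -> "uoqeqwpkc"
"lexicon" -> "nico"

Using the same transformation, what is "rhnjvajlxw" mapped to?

wjvajlx

In each case the input is transformed by: delete the first 3 characters, then move the last character to the front.
For "rhnjvajlxw", step one produces "jvajlxw"; step two turns that into "wjvajlx".
(Check on "lexicon": → "icon" → "nico" ✓)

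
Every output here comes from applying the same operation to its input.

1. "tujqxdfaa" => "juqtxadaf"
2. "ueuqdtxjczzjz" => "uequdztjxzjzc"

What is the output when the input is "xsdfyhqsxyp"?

The pattern: move the first 2 characters to the end (rotate left by 2), then take characters alternately from the front and the back (1st, last, 2nd, 2nd-last, ...).
Starting from "xsdfyhqsxyp": after the first operation, "dfyhqsxypxs"; after the second, "dsfxyphyqxs".
(Check on "ueuqdtxjczzjz": → "uqdtxjczzjzue" → "uequdztjxzjzc" ✓)

dsfxyphyqxs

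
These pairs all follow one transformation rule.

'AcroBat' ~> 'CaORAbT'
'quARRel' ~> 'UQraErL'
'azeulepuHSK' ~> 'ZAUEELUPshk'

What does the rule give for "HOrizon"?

Rule — flip the case of every letter, then swap each adjacent pair of characters (1↔2, 3↔4, ...).
"HOrizon" → "hoRIZON" → "ohIROZN".

ohIROZN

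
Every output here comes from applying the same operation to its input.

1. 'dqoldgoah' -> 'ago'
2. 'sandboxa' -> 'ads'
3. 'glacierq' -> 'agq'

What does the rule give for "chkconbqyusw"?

bhou

The transformation: sort the characters into alphabetical order, then keep one character in every 3, starting at position 1 (positions 1st, 4th, 7th, ...).
For "chkconbqyusw" the result is "bhou".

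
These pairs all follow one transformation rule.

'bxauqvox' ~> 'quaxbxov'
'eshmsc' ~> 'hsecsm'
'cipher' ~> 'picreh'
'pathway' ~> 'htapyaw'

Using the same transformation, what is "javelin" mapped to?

evajnil

Looking at the pairs, the operation is to move the last 3 characters to the front (rotate right by 3), then reverse the string.
For "javelin", step one produces "linjave"; step two turns that into "evajnil".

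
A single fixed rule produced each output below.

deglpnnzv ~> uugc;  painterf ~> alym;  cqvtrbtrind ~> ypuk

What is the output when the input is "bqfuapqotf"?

Each output is the input with this applied: shift every letter 7 places forward in the alphabet (wrapping around), then keep only the last 4 characters.
Applying both steps to "bqfuapqotf": "ixmbhwxvam", then "xvam".

xvam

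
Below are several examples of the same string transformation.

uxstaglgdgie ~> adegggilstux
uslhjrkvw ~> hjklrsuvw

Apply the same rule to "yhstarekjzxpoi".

What's happening: sort the characters into alphabetical order.
On "yhstarekjzxpoi" that produces "aehijkoprstxyz".

aehijkoprstxyz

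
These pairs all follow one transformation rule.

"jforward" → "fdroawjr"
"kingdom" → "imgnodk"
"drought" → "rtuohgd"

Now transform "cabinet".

In each case the input is transformed by: swap the first and last characters, then swap each adjacent pair of characters (1↔2, 3↔4, ...).
For "cabinet" the result is "atibenc".

atibenc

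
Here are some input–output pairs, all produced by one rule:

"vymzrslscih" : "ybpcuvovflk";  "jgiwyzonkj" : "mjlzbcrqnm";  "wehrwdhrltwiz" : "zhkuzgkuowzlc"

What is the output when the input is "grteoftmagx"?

juwhriwpdja

The pattern: shift every letter 3 places forward in the alphabet (wrapping around).
"grteoftmagx" → "juwhriwpdja".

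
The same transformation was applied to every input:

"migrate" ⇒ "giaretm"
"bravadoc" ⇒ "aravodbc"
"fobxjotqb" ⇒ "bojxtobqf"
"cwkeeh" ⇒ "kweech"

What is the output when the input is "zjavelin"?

The transformation: move the first character to the end, then swap each adjacent pair of characters (1↔2, 3↔4, ...).
"zjavelin" → "javelinz" → "ajevilzn".

ajevilzn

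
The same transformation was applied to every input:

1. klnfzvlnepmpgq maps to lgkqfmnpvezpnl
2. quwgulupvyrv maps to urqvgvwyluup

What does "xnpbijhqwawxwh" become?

Rule — swap each adjacent pair of characters (1↔2, 3↔4, ...), then take characters alternately from the front and the back (1st, last, 2nd, 2nd-last, ...).
On "xnpbijhqwawxwh": the first step gives "nxbpjiqhawxwhw", and the second then gives "nwxhbwpxjwiaqh".

nwxhbwpxjwiaqh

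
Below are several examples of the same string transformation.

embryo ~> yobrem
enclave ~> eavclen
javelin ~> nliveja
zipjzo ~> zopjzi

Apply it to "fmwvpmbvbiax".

Rule — swap each adjacent pair of characters (1↔2, 3↔4, ...), then reverse the string.
Applying both steps to "fmwvpmbvbiax": "mfvwmpvbibxa", then "axbibvpmwvfm".
(Check on "embryo": → "merboy" → "yobrem" ✓)

axbibvpmwvfm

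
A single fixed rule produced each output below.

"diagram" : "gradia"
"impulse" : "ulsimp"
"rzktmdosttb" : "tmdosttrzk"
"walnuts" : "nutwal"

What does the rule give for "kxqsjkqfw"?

Looking at the pairs, the operation is to delete the last character, then move the first 3 characters to the end (rotate left by 3).
Applying both steps to "kxqsjkqfw": "kxqsjkqf", then "sjkqfkxq".

sjkqfkxq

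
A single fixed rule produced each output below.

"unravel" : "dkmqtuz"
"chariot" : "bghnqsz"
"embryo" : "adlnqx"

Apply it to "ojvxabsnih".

aghimnruwz

What's happening: shift every letter 1 place backward in the alphabet (wrapping around), then sort the characters into alphabetical order.
Starting from "ojvxabsnih": after the first operation, "niuwzarmhg"; after the second, "aghimnruwz".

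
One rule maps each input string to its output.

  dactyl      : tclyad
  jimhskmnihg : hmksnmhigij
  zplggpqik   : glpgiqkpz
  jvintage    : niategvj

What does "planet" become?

The pattern: swap each adjacent pair of characters (1↔2, 3↔4, ...), then move the first 2 characters to the end (rotate left by 2).
Applying that to "planet" gives "natelp".
(Check on "zplggpqik": → "pzglpgiqk" → "glpgiqkpz" ✓)

natelp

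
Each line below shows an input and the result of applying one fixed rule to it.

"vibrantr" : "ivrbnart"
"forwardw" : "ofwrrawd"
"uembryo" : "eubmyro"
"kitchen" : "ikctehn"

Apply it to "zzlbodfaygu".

In each case the input is transformed by: swap each adjacent pair of characters (1↔2, 3↔4, ...).
On "zzlbodfaygu" that produces "zzbldoafgyu".

zzbldoafgyu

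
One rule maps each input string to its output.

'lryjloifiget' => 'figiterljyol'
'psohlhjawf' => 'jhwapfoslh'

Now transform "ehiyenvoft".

Rule — swap the front and back halves of the string, then swap each adjacent pair of characters (1↔2, 3↔4, ...).
So "ehiyenvoft" becomes "vnfoetihey".

vnfoetihey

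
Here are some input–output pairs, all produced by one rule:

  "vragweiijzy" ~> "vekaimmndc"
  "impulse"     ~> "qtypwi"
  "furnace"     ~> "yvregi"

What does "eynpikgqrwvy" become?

What's happening: delete the first character, then shift every letter 4 places forward in the alphabet (wrapping around).
"eynpikgqrwvy" → "ynpikgqrwvy" → "crtmokuvazc".

crtmokuvazc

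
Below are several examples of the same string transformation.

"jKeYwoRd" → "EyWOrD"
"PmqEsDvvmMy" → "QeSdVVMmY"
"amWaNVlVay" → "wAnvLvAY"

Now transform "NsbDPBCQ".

Bdpbcq

The transformation: flip the case of every letter, then delete the first 2 characters.
For "NsbDPBCQ", step one produces "nSBdpbcq"; step two turns that into "Bdpbcq".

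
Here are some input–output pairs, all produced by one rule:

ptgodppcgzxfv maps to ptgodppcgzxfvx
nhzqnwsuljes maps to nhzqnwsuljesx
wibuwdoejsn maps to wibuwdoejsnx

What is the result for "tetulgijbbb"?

tetulgijbbbx

Each output is the input with this applied: append "x".
For "tetulgijbbb" the result is "tetulgijbbbx".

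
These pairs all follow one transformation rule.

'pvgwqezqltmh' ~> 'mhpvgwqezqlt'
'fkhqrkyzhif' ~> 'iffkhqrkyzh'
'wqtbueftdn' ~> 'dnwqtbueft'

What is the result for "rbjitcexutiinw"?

nwrbjitcexutii

Each output is the input with this applied: move the last 2 characters to the front (rotate right by 2).
So "rbjitcexutiinw" becomes "nwrbjitcexutii".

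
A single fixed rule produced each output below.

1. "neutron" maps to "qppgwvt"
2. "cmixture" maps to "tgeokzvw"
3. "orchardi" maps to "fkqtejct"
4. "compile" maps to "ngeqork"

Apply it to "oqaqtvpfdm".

foqscsvxrh

The pattern: move the last 2 characters to the front (rotate right by 2), then shift every letter 2 places forward in the alphabet (wrapping around).
So "oqaqtvpfdm" becomes "foqscsvxrh".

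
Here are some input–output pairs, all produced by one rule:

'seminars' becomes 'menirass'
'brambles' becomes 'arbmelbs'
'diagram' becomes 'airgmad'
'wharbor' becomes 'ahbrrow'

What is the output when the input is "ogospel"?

Looking at the pairs, the operation is to move the first character to the end, then swap each adjacent pair of characters (1↔2, 3↔4, ...).
For "ogospel" the result is "ogpsleo".

ogpsleo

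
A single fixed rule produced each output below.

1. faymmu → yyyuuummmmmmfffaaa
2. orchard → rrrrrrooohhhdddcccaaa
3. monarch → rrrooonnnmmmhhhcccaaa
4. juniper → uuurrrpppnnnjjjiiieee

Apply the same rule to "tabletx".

xxxttttttllleeebbbaaa

Each output is the input with this applied: repeat every character 3 times, then sort the characters into reverse alphabetical order.
Applying both steps to "tabletx": "tttaaabbbllleeetttxxx", then "xxxttttttllleeebbbaaa".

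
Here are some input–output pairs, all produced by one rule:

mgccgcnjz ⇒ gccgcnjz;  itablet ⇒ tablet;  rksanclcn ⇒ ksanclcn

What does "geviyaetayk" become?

What's happening: delete the first character.
For "geviyaetayk" the result is "eviyaetayk".

eviyaetayk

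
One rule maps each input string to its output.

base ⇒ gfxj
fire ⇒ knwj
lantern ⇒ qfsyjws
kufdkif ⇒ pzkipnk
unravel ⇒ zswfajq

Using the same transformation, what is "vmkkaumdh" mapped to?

arppfzrim

Looking at the pairs, the operation is to shift every letter 5 places forward in the alphabet (wrapping around).
Applying that to "vmkkaumdh" gives "arppfzrim".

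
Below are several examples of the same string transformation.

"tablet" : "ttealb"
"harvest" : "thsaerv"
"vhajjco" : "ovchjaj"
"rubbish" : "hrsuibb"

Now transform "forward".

In each case the input is transformed by: take characters alternately from the front and the back (1st, last, 2nd, 2nd-last, ...), then swap each adjacent pair of characters (1↔2, 3↔4, ...).
Working it through for "forward": intermediate "fdorraw", final "dfroarw".

dfroarw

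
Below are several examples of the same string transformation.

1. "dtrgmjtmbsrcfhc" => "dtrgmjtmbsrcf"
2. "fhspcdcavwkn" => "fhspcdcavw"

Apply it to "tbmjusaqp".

In each case the input is transformed by: delete the last 2 characters.
For "tbmjusaqp" the result is "tbmjusa".

tbmjusa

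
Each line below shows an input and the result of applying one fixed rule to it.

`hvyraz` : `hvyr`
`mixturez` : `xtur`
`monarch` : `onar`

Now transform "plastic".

last

Looking at the pairs, the operation is to move the last 2 characters to the front (rotate right by 2), then keep only the last 4 characters.
Applying both steps to "plastic": "icplast", then "last".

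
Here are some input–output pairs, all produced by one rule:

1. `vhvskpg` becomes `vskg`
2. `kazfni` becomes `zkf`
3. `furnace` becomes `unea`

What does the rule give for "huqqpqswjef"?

Each output is the input with this applied: sort the characters into reverse alphabetical order, then keep every other character starting from the first (positions 1st, 3rd, 5th, ...).
Applying both steps to "huqqpqswjef": "wusqqqpjhfe", then "wsqphe".

wsqphe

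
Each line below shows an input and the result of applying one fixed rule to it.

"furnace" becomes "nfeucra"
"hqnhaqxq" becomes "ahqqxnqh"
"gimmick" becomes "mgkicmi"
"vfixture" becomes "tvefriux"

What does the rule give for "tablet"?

lttaeb

The transformation: take characters alternately from the front and the back (1st, last, 2nd, 2nd-last, ...), then move the last character to the front.
Applying both steps to "tablet": "ttaebl", then "lttaeb".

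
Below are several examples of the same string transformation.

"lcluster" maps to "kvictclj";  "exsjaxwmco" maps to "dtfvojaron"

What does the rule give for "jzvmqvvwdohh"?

The transformation: shift every letter 9 places backward in the alphabet (wrapping around), then move the last 3 characters to the front (rotate right by 3).
"jzvmqvvwdohh" → "aqmdhmmnufyy" → "fyyaqmdhmmnu".

fyyaqmdhmmnu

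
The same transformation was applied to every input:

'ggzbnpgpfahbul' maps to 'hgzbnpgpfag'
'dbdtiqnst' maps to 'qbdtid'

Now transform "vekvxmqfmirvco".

The transformation: delete the last 3 characters, then swap the first and last characters.
Starting from "vekvxmqfmirvco": after the first operation, "vekvxmqfmir"; after the second, "rekvxmqfmiv".

rekvxmqfmiv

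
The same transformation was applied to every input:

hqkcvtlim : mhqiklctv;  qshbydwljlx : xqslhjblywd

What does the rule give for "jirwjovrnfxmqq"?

qjiqrmwxjfonvr

Rule — swap the first and last characters, then take characters alternately from the front and the back (1st, last, 2nd, 2nd-last, ...).
Working it through for "jirwjovrnfxmqq": intermediate "qirwjovrnfxmqj", final "qjiqrmwxjfonvr".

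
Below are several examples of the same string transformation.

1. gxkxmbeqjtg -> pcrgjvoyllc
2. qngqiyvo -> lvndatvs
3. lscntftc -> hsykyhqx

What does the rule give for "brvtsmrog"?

Looking at the pairs, the operation is to move the first 2 characters to the end (rotate left by 2), then shift every letter 5 places forward in the alphabet (wrapping around).
Working it through for "brvtsmrog": intermediate "vtsmrogbr", final "ayxrwtlgw".

ayxrwtlgw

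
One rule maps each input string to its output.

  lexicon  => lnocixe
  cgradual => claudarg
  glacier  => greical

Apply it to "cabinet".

cteniba

In each case the input is transformed by: reverse the string, then move the last character to the front.
"cabinet" → "tenibac" → "cteniba".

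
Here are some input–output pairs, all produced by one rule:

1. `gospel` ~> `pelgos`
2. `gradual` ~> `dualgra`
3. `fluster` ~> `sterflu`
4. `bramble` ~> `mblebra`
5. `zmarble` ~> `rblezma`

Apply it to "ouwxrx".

What's happening: move the first 3 characters to the end (rotate left by 3).
On "ouwxrx" that produces "xrxouw".

xrxouw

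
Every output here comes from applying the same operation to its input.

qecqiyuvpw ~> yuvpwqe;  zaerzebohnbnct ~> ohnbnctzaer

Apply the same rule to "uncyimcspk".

mcspkun

Rule — swap the front and back halves of the string, then delete the last 3 characters.
Applying both steps to "uncyimcspk": "mcspkuncyi", then "mcspkun".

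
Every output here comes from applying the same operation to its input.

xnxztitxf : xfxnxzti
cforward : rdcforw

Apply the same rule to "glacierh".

rhglaci

The pattern: move the last 2 characters to the front (rotate right by 2), then delete the last character.
For "glacierh" the result is "rhglaci".
(Check on "cforward": → "rdcforwa" → "rdcforw" ✓)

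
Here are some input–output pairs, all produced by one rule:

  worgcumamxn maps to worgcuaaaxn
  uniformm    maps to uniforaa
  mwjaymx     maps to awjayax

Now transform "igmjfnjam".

igajfnjaa

The rule is to replace every "m" with "a".
On "igmjfnjam" that produces "igajfnjaa".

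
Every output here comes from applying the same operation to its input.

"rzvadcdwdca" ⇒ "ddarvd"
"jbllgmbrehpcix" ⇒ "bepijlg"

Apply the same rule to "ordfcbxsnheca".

xneaodc

What's happening: keep every other character starting from the first (positions 1st, 3rd, 5th, ...), then move the first 3 characters to the end (rotate left by 3).
"ordfcbxsnheca" → "odcxnea" → "xneaodc".
(Check on "jbllgmbrehpcix": → "jlgbepi" → "bepijlg" ✓)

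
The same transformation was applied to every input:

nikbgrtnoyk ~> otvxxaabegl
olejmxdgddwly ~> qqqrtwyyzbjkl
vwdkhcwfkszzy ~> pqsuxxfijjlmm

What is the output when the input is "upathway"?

The pattern: sort the characters into alphabetical order, then shift every letter 13 places forward in the alphabet (wrapping around) — i.e. ROT13.
Applying both steps to "upathway": "aahptuwy", then "nnucghjl".

nnucghjl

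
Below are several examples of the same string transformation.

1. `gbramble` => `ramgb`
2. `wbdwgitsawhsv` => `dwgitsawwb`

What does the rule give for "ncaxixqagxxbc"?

axixqagxnc

Each output is the input with this applied: delete the last 3 characters, then move the first 2 characters to the end (rotate left by 2).
Working it through for "ncaxixqagxxbc": intermediate "ncaxixqagx", final "axixqagxnc".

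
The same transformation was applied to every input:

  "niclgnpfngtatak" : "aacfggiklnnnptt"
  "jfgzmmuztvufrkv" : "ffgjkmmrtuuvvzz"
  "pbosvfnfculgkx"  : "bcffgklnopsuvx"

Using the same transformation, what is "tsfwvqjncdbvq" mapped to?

The transformation: sort the characters into alphabetical order.
Doing the same to "tsfwvqjncdbvq": "bcdfjnqqstvvw".

bcdfjnqqstvvw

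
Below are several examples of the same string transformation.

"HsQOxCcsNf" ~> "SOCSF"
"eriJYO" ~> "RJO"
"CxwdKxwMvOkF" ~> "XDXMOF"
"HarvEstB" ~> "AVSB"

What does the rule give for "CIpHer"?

In each case the input is transformed by: keep every other character starting from the second (positions 2nd, 4th, 6th, ...), then convert every letter to uppercase.
Applying both steps to "CIpHer": "IHr", then "IHR".

IHR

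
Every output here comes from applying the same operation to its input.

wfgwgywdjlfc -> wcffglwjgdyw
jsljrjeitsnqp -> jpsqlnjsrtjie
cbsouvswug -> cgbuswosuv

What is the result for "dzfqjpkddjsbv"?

dvzbfsqjjdpdk

What's happening: take characters alternately from the front and the back (1st, last, 2nd, 2nd-last, ...).
On "dzfqjpkddjsbv" that produces "dvzbfsqjjdpdk".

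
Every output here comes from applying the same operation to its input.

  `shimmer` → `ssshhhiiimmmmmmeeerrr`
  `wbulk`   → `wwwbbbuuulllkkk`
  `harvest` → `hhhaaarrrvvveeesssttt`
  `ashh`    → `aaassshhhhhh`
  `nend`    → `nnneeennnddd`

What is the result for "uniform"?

uuunnniiifffooorrrmmm

The transformation: repeat every character 3 times.
So "uniform" becomes "uuunnniiifffooorrrmmm".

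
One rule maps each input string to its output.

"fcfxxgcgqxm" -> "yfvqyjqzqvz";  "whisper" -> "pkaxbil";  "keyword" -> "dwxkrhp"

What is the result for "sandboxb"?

In each case the input is transformed by: take characters alternately from the front and the back (1st, last, 2nd, 2nd-last, ...), then shift every letter 7 places backward in the alphabet (wrapping around).
"sandboxb" → "sbaxnodb" → "lutqghwu".
(Check on "fcfxxgcgqxm": → "fmcxfqxgxcg" → "yfvqyjqzqvz" ✓)

lutqghwu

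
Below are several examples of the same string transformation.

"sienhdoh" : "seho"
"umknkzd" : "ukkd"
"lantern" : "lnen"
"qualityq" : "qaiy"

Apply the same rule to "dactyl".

In each case the input is transformed by: keep every other character starting from the first (positions 1st, 3rd, 5th, ...).
For "dactyl" the result is "dcy".

dcy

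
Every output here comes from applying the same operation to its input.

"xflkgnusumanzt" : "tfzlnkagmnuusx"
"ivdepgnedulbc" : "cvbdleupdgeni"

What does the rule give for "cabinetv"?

vatbeinc

Rule — take characters alternately from the front and the back (1st, last, 2nd, 2nd-last, ...), then move the first character to the end.
On "cabinetv" that produces "vatbeinc".
(Check on "xflkgnusumanzt": → "xtfzlnkagmnuus" → "tfzlnkagmnuusx" ✓)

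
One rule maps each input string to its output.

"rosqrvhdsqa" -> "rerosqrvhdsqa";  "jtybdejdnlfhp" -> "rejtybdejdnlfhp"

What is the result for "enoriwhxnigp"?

reenoriwhxnigp

The rule is to prepend "re".
Doing the same to "enoriwhxnigp": "reenoriwhxnigp".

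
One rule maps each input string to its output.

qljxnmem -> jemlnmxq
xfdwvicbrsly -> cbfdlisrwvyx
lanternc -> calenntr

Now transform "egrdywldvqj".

ddgeljrqwvy

The transformation: sort the characters into alphabetical order, then swap each adjacent pair of characters (1↔2, 3↔4, ...).
Starting from "egrdywldvqj": after the first operation, "ddegjlqrvwy"; after the second, "ddgeljrqwvy".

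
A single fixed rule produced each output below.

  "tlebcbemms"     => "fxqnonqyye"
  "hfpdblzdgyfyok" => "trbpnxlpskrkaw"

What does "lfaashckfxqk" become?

The pattern: shift every letter 12 places forward in the alphabet (wrapping around).
On "lfaashckfxqk" that produces "xrmmetowrjcw".

xrmmetowrjcw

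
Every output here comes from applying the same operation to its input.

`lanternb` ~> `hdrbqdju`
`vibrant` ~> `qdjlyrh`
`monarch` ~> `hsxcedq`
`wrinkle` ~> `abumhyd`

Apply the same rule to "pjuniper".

The rule is to shift every letter 10 places backward in the alphabet (wrapping around), then move the last 3 characters to the front (rotate right by 3).
On "pjuniper": the first step gives "fzkdyfuh", and the second then gives "fuhfzkdy".

fuhfzkdy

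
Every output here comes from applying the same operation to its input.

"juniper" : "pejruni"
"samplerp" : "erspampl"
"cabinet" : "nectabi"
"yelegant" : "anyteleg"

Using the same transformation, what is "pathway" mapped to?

Rule — swap the first and last characters, then move the last 3 characters to the front (rotate right by 3).
Working it through for "pathway": intermediate "yathwap", final "wapyath".

wapyath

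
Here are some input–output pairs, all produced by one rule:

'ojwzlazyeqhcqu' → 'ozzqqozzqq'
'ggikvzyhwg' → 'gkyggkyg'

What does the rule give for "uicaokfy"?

The pattern: keep one character in every 3, starting at position 1 (positions 1st, 4th, 7th, ...), then write the whole string twice.
For "uicaokfy" the result is "uafuaf".

uafuaf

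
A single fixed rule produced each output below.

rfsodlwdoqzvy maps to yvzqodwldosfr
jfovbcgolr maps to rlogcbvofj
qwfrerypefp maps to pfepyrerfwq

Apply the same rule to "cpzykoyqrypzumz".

zmuzpyrqyokyzpc

The transformation: reverse the string.
Applying that to "cpzykoyqrypzumz" gives "zmuzpyrqyokyzpc".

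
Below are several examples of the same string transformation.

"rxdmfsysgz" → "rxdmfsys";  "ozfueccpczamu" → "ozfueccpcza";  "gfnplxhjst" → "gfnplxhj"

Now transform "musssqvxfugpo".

musssqvxfug

The pattern: delete the last 2 characters.
For "musssqvxfugpo" the result is "musssqvxfug".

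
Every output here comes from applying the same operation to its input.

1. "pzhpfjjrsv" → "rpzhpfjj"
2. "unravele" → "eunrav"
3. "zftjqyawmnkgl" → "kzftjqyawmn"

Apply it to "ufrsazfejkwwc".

wufrsazfejk

The pattern: delete the last 2 characters, then move the last character to the front.
On "ufrsazfejkwwc": the first step gives "ufrsazfejkw", and the second then gives "wufrsazfejk".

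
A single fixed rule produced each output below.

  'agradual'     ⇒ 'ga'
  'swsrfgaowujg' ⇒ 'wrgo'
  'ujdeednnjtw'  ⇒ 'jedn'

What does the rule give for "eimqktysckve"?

The transformation: delete the last 3 characters, then keep every other character starting from the second (positions 2nd, 4th, 6th, ...).
For "eimqktysckve" the result is "iqts".

iqts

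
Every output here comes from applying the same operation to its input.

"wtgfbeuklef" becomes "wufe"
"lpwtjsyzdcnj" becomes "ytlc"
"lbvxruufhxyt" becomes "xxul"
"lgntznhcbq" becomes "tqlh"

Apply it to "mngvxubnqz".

What's happening: keep one character in every 3, starting at position 1 (positions 1st, 4th, 7th, ...), then sort the characters into reverse alphabetical order.
For "mngvxubnqz", step one produces "mvbz"; step two turns that into "zvmb".

zvmb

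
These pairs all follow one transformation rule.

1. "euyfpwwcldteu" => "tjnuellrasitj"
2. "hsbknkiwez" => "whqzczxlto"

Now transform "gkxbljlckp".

vzmqayarze

The transformation: shift every letter 11 places backward in the alphabet (wrapping around).
Doing the same to "gkxbljlckp": "vzmqayarze".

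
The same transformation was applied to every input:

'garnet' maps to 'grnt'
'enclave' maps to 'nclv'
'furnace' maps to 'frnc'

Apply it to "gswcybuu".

What's happening: remove every vowel.
On "gswcybuu" that produces "gswcyb".

gswcyb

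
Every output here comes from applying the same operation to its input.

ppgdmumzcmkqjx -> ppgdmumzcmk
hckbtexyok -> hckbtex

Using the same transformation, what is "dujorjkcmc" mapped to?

Rule — delete the last 3 characters.
For "dujorjkcmc" the result is "dujorjk".

dujorjk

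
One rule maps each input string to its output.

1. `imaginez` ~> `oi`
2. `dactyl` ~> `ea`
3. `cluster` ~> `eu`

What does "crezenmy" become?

The rule is to shift every letter 2 places forward in the alphabet (wrapping around), then keep only the vowels.
On "crezenmy" that produces "eoa".

eoa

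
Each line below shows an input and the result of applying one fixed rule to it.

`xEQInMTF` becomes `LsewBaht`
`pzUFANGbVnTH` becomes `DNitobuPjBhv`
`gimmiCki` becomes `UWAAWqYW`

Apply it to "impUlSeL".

WADiZgSz

In each case the input is transformed by: shift every letter 12 places backward in the alphabet (wrapping around), then flip the case of every letter.
"impUlSeL" → "WADiZgSz".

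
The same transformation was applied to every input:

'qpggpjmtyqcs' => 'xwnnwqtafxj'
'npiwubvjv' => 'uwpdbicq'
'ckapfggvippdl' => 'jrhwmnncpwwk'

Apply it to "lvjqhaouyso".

The rule is to shift every letter 7 places forward in the alphabet (wrapping around), then delete the last character.
Applying both steps to "lvjqhaouyso": "scqxohvbfzv", then "scqxohvbfz".

scqxohvbfz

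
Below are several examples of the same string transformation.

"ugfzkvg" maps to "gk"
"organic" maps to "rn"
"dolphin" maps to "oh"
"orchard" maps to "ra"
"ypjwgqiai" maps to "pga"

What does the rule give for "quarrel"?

The transformation: keep one character in every 3, starting at position 2 (positions 2nd, 5th, 8th, ...).
So "quarrel" becomes "ur".

ur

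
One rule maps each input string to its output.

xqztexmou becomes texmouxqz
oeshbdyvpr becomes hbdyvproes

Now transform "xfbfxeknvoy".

What's happening: move the first 3 characters to the end (rotate left by 3).
"xfbfxeknvoy" → "fxeknvoyxfb".

fxeknvoyxfb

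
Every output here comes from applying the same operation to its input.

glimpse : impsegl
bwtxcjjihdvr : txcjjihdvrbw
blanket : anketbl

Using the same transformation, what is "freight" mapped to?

In each case the input is transformed by: move the first 2 characters to the end (rotate left by 2).
Doing the same to "freight": "eightfr".

eightfr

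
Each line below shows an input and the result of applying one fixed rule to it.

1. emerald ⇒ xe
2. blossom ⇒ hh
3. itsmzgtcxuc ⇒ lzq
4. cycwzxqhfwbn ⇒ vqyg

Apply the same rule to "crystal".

rt

Each output is the input with this applied: shift every letter 7 places backward in the alphabet (wrapping around), then keep one character in every 3, starting at position 3 (positions 3rd, 6th, 9th, ...).
Starting from "crystal": after the first operation, "vkrlmte"; after the second, "rt".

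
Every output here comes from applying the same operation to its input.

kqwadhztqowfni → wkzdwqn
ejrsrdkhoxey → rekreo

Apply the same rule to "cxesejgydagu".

The rule is to keep every other character starting from the first (positions 1st, 3rd, 5th, ...), then swap each adjacent pair of characters (1↔2, 3↔4, ...).
Applying that to "cxesejgydagu" gives "ecgegd".

ecgegd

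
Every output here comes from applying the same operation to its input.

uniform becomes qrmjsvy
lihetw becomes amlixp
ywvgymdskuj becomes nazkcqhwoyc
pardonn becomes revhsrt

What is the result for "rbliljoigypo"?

Each output is the input with this applied: shift every letter 4 places forward in the alphabet (wrapping around), then swap the first and last characters.
For "rbliljoigypo", step one produces "vfpmpnsmkcts"; step two turns that into "sfpmpnsmkctv".

sfpmpnsmkctv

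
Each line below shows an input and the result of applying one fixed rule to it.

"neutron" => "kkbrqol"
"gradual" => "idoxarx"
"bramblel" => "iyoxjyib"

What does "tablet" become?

The rule is to move the last character to the front, then shift every letter 3 places backward in the alphabet (wrapping around).
On "tablet": the first step gives "ttable", and the second then gives "qqxyib".

qqxyib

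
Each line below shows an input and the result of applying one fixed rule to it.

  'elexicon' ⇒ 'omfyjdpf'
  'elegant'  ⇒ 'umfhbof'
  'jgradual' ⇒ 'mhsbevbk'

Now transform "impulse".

fnqvmtj

The pattern: shift every letter 1 place forward in the alphabet (wrapping around), then swap the first and last characters.
"impulse" → "jnqvmtf" → "fnqvmtj".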